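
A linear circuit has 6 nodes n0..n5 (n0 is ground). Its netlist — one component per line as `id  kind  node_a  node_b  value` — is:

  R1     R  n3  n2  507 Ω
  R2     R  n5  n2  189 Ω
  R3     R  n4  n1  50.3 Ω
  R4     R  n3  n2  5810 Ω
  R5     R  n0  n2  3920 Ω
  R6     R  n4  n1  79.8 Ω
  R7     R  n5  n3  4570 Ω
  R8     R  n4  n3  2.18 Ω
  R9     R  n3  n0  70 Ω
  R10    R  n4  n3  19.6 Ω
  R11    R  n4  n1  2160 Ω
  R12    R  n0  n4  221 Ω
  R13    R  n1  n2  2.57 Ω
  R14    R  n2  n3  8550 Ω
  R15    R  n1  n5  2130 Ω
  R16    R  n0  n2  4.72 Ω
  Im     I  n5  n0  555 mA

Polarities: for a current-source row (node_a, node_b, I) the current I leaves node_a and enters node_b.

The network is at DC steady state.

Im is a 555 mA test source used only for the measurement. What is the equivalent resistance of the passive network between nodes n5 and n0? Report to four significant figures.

R_eq = 171.6 Ω

MNA unknowns: 5 node voltages V₁..V_5
R1: Y=0.001972 on G[3,2]
R2: Y=0.005291 on G[5,2]
R3: Y=0.01988 on G[4,1]
R4: Y=0.0001721 on G[3,2]
R5: Y=0.0002551 on G[0,2]
R6: Y=0.01253 on G[4,1]
R7: Y=0.0002188 on G[5,3]
R8: Y=0.4587 on G[4,3]
R9: Y=0.01429 on G[3,0]
R10: Y=0.05102 on G[4,3]
R11: Y=0.0004630 on G[4,1]
R12: Y=0.004525 on G[0,4]
R13: Y=0.3891 on G[1,2]
R14: Y=0.0001170 on G[2,3]
R15: Y=0.0004695 on G[1,5]
R16: Y=0.2119 on G[0,2]
Im: z[5]−=0.555, z[0]+=0.555
solve → V1=-2.509, V2=-2.439, V3=-2.000, V4=-2.014, V5=-95.25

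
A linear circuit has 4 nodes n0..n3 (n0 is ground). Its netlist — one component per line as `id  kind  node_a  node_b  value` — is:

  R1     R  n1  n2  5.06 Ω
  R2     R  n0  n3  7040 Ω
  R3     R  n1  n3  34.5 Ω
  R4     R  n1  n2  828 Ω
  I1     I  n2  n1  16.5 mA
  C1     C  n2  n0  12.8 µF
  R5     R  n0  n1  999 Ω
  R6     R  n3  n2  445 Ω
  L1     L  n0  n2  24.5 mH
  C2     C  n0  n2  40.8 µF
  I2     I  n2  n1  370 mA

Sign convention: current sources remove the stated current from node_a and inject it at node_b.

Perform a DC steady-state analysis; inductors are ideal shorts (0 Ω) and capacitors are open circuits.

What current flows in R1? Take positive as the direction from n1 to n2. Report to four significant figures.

MNA unknowns: 3 node voltages V₁..V_3 plus 1 source current (L1)
R1: Y=0.1976 on G[1,2]
R2: Y=0.0001420 on G[0,3]
R3: Y=0.02899 on G[1,3]
R4: Y=0.001208 on G[1,2]
I1: z[2]−=0.0165, z[1]+=0.0165
C1: Y=0.000 on G[2,0]
R5: Y=0.001001 on G[0,1]
R6: Y=0.002247 on G[3,2]
L1: row V0−V2=0, i_L1 at 0,2
C2: Y=0.000 on G[0,2]
I2: z[2]−=0.37, z[1]+=0.37
solve → V1=1.913, V2=0.000, V3=1.767
aux → i_L1=0.002166

0.3781 A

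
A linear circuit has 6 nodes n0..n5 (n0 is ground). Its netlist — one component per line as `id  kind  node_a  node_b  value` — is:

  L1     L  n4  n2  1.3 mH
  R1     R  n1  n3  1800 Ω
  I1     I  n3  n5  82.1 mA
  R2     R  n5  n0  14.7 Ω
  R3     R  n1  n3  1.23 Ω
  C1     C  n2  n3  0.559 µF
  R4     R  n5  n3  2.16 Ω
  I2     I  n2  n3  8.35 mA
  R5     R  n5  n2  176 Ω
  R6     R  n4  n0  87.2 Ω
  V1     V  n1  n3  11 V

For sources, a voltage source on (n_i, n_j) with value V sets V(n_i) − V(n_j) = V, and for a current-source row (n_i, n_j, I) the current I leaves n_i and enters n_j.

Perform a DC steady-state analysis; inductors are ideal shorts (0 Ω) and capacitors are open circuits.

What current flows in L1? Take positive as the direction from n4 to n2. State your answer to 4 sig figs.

Element admittances at DC:
  L1: short n4↔n2 (DC inductor)
  Y(R1) = 0.0005556 S between n1,n3
  I1: injects 0.0821 A into n5 (from n3)
  Y(R2) = 0.06803 S between n5,n0
  Y(R3) = 0.8130 S between n1,n3
  Y(C1) = 0.000 S between n2,n3
  Y(R4) = 0.4630 S between n5,n3
  I2: injects 0.00835 A into n3 (from n2)
  Y(R5) = 0.005682 S between n5,n2
  Y(R6) = 0.01147 S between n4,n0
  V1: constraint V(n1)−V(n3) = 11
Assemble and solve the 7×7 MNA system:
  V(n1)=10.92  V(n2)=-0.4611  V(n3)=-0.08156  V(n4)=-0.4611  V(n5)=0.07774
  i(L1)=0.005288  i(V1)=-8.949

0.005288 A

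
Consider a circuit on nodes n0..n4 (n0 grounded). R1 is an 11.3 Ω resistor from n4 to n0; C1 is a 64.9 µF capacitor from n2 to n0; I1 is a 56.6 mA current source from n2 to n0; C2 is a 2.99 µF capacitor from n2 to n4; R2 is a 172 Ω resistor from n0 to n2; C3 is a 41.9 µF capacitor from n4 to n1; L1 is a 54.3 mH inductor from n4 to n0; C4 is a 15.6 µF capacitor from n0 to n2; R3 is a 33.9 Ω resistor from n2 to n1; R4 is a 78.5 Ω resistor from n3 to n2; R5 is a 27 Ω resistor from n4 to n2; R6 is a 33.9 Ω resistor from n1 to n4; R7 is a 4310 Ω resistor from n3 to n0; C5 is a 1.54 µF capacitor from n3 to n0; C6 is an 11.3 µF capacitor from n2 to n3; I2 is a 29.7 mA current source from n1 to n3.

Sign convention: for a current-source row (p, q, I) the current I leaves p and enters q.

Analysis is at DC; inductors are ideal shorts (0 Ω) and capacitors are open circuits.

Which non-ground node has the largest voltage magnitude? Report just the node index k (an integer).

3

Apply KCL at each of the 4 non-ground nodes and solve the resulting linear system.
Node n1: branches {C3, R3, R6, I2} → V_1 = -0.8690
Node n2: branches {C1, I1, C2, R2, C4, R3, R4, R5, C6} → V_2 = -0.7312
Node n3: branches {R4, R7, C5, C6, I2} → V_3 = 1.572
Node n4: branches {R1, C2, C3, L1, R5, R6} → V_4 = 0.000
Source currents: i(L1)=-0.05271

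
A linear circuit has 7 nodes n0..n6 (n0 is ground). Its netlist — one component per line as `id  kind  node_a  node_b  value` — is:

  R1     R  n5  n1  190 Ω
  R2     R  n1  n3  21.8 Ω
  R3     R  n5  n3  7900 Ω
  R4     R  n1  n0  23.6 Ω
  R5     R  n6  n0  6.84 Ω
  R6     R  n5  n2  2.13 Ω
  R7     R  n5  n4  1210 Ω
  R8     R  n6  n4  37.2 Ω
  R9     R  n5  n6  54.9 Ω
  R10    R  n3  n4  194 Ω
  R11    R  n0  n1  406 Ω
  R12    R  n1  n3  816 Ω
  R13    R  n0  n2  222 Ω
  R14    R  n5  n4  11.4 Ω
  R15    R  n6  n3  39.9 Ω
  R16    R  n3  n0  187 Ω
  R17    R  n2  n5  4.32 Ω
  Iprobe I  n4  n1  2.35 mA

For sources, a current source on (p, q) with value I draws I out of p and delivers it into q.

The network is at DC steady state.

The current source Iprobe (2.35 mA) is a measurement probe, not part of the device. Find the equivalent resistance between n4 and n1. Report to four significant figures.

Apply KCL at each of the 6 non-ground nodes and solve the resulting linear system.
Node n1: branches {R1, R2, R4, R11, R12, Iprobe} → V_1 = 0.02719
Node n2: branches {R6, R13, R17} → V_2 = -0.03528
Node n3: branches {R2, R3, R10, R12, R15, R16} → V_3 = 0.01019
Node n4: branches {R7, R8, R10, R14, Iprobe} → V_4 = -0.04682
Node n5: branches {R1, R3, R6, R7, R9, R14, R17} → V_5 = -0.03550
Node n6: branches {R5, R8, R9, R15} → V_6 = -0.007626

R_eq = 31.50 Ω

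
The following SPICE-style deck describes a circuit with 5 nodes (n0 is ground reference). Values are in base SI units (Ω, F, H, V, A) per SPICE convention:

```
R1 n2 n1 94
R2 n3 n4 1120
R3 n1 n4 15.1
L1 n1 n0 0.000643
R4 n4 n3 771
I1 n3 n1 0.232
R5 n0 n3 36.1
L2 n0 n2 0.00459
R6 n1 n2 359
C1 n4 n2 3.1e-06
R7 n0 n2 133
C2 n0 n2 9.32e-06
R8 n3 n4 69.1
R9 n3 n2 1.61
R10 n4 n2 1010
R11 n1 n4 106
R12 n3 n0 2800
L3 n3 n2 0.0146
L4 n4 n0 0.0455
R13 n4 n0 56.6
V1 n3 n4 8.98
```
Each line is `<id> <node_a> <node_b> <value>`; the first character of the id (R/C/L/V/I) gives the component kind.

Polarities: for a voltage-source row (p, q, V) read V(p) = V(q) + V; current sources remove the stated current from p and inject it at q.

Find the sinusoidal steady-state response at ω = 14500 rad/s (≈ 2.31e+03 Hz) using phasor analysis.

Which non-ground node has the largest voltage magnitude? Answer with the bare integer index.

Apply KCL at each of the 4 non-ground nodes and solve the resulting linear system.
Node n1: branches {R1, R3, L1, I1, R6, R11} → V_1 = -0.1842-2.789j
Node n2: branches {R1, L2, R6, C1, R7, C2, R9, R10, L3} → V_2 = 0.8774-3.184j
Node n3: branches {R2, R4, I1, R5, R8, R9, R12, L3, V1} → V_3 = 1.587-2.458j
Node n4: branches {R2, R3, R4, C1, R8, R10, R11, L4, R13, V1} → V_4 = -7.393-2.458j
Source currents: i(V1)=-0.8702-0.3782j

4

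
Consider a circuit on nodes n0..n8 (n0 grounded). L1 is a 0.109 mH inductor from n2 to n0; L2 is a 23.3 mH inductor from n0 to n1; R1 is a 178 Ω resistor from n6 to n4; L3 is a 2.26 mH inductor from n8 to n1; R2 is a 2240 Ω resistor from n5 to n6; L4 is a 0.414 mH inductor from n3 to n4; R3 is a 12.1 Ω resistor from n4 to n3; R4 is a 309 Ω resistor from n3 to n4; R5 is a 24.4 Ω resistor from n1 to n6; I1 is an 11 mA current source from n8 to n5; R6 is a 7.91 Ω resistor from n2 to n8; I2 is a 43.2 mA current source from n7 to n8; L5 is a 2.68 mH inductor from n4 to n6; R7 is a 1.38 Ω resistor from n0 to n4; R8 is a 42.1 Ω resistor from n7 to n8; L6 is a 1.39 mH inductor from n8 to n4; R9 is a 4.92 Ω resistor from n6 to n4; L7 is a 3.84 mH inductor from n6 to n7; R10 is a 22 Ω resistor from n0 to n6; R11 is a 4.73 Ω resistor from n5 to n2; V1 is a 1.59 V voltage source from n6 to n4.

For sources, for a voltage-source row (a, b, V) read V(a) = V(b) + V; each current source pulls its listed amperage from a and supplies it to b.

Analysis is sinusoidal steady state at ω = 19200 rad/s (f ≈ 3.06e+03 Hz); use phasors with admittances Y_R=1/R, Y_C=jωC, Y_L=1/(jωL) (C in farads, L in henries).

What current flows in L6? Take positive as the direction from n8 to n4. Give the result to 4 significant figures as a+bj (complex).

-0.006952-0.01690j A

Apply KCL at each of the 8 non-ground nodes and solve the resulting linear system.
Node n1: branches {L2, L3, R5} → V_1 = 1.042+0.5144j
Node n2: branches {L1, R6, R11} → V_2 = 0.06145+0.08769j
Node n3: branches {L4, R3, R4} → V_3 = -0.1497+0.04115j
Node n4: branches {R1, L4, R3, R4, L5, R7, L6, R9, V1} → V_4 = -0.1497+0.04115j
Node n5: branches {R2, I1, R11} → V_5 = 0.1163+0.08759j
Node n6: branches {R1, R2, R5, L5, R9, L7, R10, V1} → V_6 = 1.440+0.04115j
Node n7: branches {I2, R8, L7} → V_7 = -0.7104-1.372j
Node n8: branches {L3, I1, R6, I2, R8, L6} → V_8 = 0.3012-0.1444j
Source currents: i(V1)=-0.4337+0.07762j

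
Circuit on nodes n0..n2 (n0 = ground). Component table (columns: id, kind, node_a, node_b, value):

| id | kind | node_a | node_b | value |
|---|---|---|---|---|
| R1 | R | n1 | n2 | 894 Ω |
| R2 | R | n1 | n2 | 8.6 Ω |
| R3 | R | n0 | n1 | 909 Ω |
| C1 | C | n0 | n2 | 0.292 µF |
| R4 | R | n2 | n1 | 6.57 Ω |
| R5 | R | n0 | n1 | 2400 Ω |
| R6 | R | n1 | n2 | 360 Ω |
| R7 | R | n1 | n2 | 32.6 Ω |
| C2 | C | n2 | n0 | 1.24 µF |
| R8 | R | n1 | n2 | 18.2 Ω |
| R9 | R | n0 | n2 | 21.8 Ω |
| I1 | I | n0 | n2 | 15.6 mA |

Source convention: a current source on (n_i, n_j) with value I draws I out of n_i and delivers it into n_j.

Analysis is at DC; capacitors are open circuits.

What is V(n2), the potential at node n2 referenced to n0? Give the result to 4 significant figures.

MNA unknowns: 2 node voltages V₁..V_2
R1: Y=0.001119 on G[1,2]
R2: Y=0.1163 on G[1,2]
R3: Y=0.001100 on G[0,1]
C1: Y=0.000 on G[0,2]
R4: Y=0.1522 on G[2,1]
R5: Y=0.0004167 on G[0,1]
R6: Y=0.002778 on G[1,2]
R7: Y=0.03067 on G[1,2]
C2: Y=0.000 on G[2,0]
R8: Y=0.05495 on G[1,2]
R9: Y=0.04587 on G[0,2]
I1: z[0]−=0.0156, z[2]+=0.0156
solve → V1=0.3279, V2=0.3292

0.3292 V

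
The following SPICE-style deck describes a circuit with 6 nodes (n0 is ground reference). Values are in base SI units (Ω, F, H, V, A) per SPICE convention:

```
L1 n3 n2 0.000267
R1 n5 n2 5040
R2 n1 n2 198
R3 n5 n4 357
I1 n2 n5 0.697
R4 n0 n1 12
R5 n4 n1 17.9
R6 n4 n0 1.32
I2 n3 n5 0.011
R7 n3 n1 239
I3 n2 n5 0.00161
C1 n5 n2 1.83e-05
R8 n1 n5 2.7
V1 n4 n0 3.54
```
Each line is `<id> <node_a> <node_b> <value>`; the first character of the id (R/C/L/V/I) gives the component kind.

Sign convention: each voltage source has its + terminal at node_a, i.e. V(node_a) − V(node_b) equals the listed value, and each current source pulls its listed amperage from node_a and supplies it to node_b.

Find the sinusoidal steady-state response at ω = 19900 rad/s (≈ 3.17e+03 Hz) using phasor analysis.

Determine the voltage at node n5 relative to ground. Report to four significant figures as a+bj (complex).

Element admittances at ω=19900 rad/s:
  Y(L1) = 0.000-0.1882j S between n3,n2
  Y(R1) = 0.0001984+0.000j S between n5,n2
  Y(R2) = 0.005051+0.000j S between n1,n2
  Y(R3) = 0.002801+0.000j S between n5,n4
  I1: injects 0.697 A into n5 (from n2)
  Y(R4) = 0.08333+0.000j S between n0,n1
  Y(R5) = 0.05587+0.000j S between n4,n1
  Y(R6) = 0.7576+0.000j S between n4,n0
  I2: injects 0.011 A into n5 (from n3)
  Y(R7) = 0.004184+0.000j S between n3,n1
  I3: injects 0.00161 A into n5 (from n2)
  Y(C1) = 0.000+0.3642j S between n5,n2
  Y(R8) = 0.3704+0.000j S between n1,n5
  V1: constraint V(n4)−V(n0) = 3.54
Assemble and solve the 6×6 MNA system:
  V(n1)=1.462+0.0009155j  V(n2)=1.430+1.903j  V(n3)=1.471+1.844j  V(n4)=3.540+0.000j  V(n5)=1.478-0.04550j
  i(V1)=-2.804-7.629e-05j

1.478-0.04550j V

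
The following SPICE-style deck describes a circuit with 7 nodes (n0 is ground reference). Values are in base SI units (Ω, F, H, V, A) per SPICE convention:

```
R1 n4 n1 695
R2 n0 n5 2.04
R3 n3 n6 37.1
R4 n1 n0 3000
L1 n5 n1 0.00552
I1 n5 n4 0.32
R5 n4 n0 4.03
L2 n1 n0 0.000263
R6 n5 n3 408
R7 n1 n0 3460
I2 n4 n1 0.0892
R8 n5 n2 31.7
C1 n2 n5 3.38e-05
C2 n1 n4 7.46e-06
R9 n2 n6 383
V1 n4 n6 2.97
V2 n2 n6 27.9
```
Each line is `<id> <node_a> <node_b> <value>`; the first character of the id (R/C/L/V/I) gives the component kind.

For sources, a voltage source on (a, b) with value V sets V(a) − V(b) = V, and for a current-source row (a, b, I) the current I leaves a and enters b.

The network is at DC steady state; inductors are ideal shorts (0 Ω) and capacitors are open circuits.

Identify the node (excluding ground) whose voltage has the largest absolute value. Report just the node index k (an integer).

Element admittances at DC:
  Y(R1) = 0.001439 S between n4,n1
  Y(R2) = 0.4902 S between n0,n5
  Y(R3) = 0.02695 S between n3,n6
  Y(R4) = 0.0003333 S between n1,n0
  L1: short n5↔n1 (DC inductor)
  I1: injects 0.32 A into n4 (from n5)
  Y(R5) = 0.2481 S between n4,n0
  L2: short n1↔n0 (DC inductor)
  Y(R6) = 0.002451 S between n5,n3
  Y(R7) = 0.0002890 S between n1,n0
  I2: injects 0.0892 A into n1 (from n4)
  Y(R8) = 0.03155 S between n5,n2
  Y(C1) = 0.000 S between n2,n5
  Y(C2) = 0.000 S between n1,n4
  Y(R9) = 0.002611 S between n2,n6
  V1: constraint V(n4)−V(n6) = 2.97
  V2: constraint V(n2)−V(n6) = 27.9
Assemble and solve the 10×10 MNA system:
  V(n1)=0.000  V(n2)=22.99  V(n3)=-4.498  V(n4)=-1.937  V(n5)=0.000  V(n6)=-4.907
  i(L1)=0.3943  i(L2)=0.4807  i(V1)=0.7143  i(V2)=-0.7982

2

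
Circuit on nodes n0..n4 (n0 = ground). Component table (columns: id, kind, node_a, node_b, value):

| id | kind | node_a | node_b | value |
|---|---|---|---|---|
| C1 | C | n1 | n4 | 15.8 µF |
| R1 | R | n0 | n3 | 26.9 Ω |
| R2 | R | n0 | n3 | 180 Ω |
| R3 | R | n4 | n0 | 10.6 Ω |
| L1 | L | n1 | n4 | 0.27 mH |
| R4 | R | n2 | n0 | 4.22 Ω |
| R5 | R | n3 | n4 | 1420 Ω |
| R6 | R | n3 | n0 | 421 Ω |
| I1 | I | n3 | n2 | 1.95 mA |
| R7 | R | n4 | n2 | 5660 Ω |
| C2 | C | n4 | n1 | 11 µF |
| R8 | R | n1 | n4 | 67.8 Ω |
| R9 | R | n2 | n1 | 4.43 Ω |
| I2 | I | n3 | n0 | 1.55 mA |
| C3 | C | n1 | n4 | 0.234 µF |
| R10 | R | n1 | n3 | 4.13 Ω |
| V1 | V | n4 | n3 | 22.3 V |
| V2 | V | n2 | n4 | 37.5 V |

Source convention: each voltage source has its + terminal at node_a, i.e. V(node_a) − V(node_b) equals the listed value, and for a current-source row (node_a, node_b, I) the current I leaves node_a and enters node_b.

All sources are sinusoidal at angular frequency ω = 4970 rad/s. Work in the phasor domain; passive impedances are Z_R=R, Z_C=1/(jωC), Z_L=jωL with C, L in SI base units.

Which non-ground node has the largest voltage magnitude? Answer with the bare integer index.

3

Apply KCL at each of the 4 non-ground nodes and solve the resulting linear system.
Node n1: branches {C1, L1, C2, R8, R9, C3, R10} → V_1 = -18.50+3.090j
Node n2: branches {R4, I1, R7, R9, V2} → V_2 = 16.56+0.000j
Node n3: branches {R1, R2, R5, R6, I1, I2, R10, V1} → V_3 = -43.24+0.000j
Node n4: branches {C1, R3, L1, R5, R7, C2, R8, C3, V1, V2} → V_4 = -20.94+0.000j
Source currents: i(V1)=-7.953-0.7481j, i(V2)=-11.84+0.6975j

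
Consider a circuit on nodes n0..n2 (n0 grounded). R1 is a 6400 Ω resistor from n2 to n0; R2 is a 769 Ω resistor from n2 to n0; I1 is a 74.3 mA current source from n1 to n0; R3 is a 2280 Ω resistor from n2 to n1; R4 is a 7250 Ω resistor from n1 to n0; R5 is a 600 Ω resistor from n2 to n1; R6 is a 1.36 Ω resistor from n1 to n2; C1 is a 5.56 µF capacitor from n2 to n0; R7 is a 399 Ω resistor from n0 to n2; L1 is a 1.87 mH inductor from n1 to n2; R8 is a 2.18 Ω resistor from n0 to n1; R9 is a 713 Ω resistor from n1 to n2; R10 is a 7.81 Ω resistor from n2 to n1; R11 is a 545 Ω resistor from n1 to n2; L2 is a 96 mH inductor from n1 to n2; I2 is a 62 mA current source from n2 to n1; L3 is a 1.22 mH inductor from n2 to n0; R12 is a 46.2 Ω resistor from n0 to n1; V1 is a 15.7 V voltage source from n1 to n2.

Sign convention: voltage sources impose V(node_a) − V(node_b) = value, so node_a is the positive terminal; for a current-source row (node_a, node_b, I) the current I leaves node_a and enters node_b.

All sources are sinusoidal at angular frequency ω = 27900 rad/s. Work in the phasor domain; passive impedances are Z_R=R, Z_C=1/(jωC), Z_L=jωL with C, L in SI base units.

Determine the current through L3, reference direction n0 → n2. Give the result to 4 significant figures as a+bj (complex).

-0.1123-0.4328j A

MNA unknowns: 2 node voltages V₁..V_2 plus 1 source current (V1)
R1: Y=0.0001563+0.000j on G[2,0]
R2: Y=0.001300+0.000j on G[2,0]
I1: z[1]−=0.0743, z[0]+=0.0743
R3: Y=0.0004386+0.000j on G[2,1]
R4: Y=0.0001379+0.000j on G[1,0]
R5: Y=0.001667+0.000j on G[2,1]
R6: Y=0.7353+0.000j on G[1,2]
C1: Y=0.000+0.1551j on G[2,0]
R7: Y=0.002506+0.000j on G[0,2]
L1: Y=0.000-0.01917j on G[1,2]
R8: Y=0.4587+0.000j on G[0,1]
R9: Y=0.001403+0.000j on G[1,2]
R10: Y=0.1280+0.000j on G[2,1]
R11: Y=0.001835+0.000j on G[1,2]
L2: Y=0.000-0.0003734j on G[1,2]
I2: z[2]−=0.062, z[1]+=0.062
L3: Y=0.000-0.02938j on G[2,0]
R12: Y=0.02165+0.000j on G[0,1]
V1: row V1−V2=15.7, i_V1 at 1,2
solve → V1=0.9676+3.824j, V2=-14.73+3.824j
aux → i_V1=-14.12-1.531j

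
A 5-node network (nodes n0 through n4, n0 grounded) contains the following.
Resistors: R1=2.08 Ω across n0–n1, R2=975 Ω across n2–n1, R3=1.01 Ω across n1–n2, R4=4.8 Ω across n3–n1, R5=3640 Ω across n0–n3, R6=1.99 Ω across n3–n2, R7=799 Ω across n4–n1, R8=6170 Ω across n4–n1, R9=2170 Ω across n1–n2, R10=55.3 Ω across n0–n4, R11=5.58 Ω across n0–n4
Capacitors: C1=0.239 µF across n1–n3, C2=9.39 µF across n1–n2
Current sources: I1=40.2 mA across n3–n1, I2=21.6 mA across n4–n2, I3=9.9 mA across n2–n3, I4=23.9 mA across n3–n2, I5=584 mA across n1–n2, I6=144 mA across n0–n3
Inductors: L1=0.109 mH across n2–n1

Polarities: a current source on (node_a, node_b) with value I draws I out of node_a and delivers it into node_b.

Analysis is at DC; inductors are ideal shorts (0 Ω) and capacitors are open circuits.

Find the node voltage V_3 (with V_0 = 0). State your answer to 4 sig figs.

0.4690 V

Element admittances at DC:
  Y(R1) = 0.4808 S between n0,n1
  Y(C1) = 0.000 S between n1,n3
  I1: injects 0.0402 A into n1 (from n3)
  Y(R2) = 0.001026 S between n2,n1
  Y(R3) = 0.9901 S between n1,n2
  I2: injects 0.0216 A into n2 (from n4)
  I3: injects 0.0099 A into n3 (from n2)
  I4: injects 0.0239 A into n2 (from n3)
  Y(R4) = 0.2083 S between n3,n1
  Y(C2) = 0.000 S between n1,n2
  Y(R5) = 0.0002747 S between n0,n3
  Y(R6) = 0.5025 S between n3,n2
  Y(R7) = 0.001252 S between n4,n1
  Y(R8) = 0.0001621 S between n4,n1
  Y(R9) = 0.0004608 S between n1,n2
  Y(R10) = 0.01808 S between n0,n4
  L1: short n2↔n1 (DC inductor)
  I5: injects 0.584 A into n2 (from n1)
  Y(R11) = 0.1792 S between n0,n4
  I6: injects 0.144 A into n3 (from n0)
Assemble and solve the 5×5 MNA system:
  V(n1)=0.3429  V(n2)=0.3429  V(n3)=0.4690  V(n4)=-0.1063
  i(L1)=0.6830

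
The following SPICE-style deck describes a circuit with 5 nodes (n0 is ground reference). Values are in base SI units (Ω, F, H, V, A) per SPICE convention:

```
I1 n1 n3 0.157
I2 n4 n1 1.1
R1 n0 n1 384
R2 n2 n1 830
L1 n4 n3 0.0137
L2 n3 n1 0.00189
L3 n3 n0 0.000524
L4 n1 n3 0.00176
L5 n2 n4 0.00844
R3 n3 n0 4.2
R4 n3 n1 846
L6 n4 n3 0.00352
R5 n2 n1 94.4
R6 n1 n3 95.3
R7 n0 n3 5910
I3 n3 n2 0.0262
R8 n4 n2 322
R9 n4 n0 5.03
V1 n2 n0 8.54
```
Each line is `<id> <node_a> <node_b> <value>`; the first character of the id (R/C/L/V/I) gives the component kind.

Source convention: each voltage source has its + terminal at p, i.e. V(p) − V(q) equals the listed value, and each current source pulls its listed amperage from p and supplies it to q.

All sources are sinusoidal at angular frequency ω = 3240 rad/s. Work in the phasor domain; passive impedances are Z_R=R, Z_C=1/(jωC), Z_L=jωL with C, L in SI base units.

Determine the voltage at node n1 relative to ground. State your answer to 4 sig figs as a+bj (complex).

0.3851+4.175j V

Apply KCL at each of the 4 non-ground nodes and solve the resulting linear system.
Node n1: branches {I1, I2, R1, R2, L2, L4, R4, R5, R6} → V_1 = 0.3851+4.175j
Node n2: branches {R2, L5, R5, I3, R8, V1} → V_2 = 8.540+0.000j
Node n3: branches {I1, L1, L2, L3, L4, R3, R4, L6, R6, R7, I3} → V_3 = 0.1022+1.119j
Node n4: branches {I2, L1, L5, L6, R8, R9} → V_4 = -2.317-3.287j
Source currents: i(V1)=-0.2239+0.4361j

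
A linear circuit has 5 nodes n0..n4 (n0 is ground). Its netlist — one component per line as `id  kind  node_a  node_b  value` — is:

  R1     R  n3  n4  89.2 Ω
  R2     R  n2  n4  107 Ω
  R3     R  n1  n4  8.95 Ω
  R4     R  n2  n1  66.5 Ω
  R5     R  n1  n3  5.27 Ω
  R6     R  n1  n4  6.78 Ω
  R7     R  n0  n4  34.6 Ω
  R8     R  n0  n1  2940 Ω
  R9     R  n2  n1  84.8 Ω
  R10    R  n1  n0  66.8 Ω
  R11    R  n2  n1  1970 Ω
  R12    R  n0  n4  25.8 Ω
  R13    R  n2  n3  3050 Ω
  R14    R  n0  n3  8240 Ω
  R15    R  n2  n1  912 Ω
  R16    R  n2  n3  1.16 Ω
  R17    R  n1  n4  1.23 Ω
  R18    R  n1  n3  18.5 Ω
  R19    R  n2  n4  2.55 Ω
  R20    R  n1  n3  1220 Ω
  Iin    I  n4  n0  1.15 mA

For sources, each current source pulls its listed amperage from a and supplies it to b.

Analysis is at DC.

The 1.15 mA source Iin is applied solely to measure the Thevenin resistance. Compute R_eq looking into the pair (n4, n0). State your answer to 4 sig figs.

R_eq = 12.06 Ω

Element admittances at DC:
  Y(R1) = 0.01121 S between n3,n4
  Y(R2) = 0.009346 S between n2,n4
  Y(R3) = 0.1117 S between n1,n4
  Y(R4) = 0.01504 S between n2,n1
  Y(R5) = 0.1898 S between n1,n3
  Y(R6) = 0.1475 S between n1,n4
  Y(R7) = 0.02890 S between n0,n4
  Y(R8) = 0.0003401 S between n0,n1
  Y(R9) = 0.01179 S between n2,n1
  Y(R10) = 0.01497 S between n1,n0
  Y(R11) = 0.0005076 S between n2,n1
  Y(R12) = 0.03876 S between n0,n4
  Y(R13) = 0.0003279 S between n2,n3
  Y(R14) = 0.0001214 S between n0,n3
  Y(R15) = 0.001096 S between n2,n1
  Y(R16) = 0.8621 S between n2,n3
  Y(R17) = 0.8130 S between n1,n4
  Y(R18) = 0.05405 S between n1,n3
  Y(R19) = 0.3922 S between n2,n4
  Y(R20) = 0.0008197 S between n1,n3
  Iin: injects 0.00115 A into n0 (from n4)
Assemble and solve the 4×4 MNA system:
  V(n1)=-0.01370  V(n2)=-0.01381  V(n3)=-0.01378  V(n4)=-0.01387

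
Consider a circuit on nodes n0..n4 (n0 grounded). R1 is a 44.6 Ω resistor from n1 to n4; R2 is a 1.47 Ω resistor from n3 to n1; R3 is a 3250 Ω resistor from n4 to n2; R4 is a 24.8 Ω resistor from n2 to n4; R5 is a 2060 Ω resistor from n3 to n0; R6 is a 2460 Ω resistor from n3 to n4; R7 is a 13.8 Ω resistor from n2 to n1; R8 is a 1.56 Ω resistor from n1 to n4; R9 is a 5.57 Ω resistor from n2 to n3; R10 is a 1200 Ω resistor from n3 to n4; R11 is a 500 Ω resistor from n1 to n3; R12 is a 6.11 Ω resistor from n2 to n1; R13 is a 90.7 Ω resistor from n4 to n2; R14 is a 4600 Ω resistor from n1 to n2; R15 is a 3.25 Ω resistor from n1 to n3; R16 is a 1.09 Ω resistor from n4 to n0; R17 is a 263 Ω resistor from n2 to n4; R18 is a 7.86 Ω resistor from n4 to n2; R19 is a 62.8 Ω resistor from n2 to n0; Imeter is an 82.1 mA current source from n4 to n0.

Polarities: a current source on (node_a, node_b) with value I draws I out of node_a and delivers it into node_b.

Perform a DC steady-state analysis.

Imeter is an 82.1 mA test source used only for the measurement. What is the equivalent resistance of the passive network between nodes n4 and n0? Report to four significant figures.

MNA unknowns: 4 node voltages V₁..V_4
R1: Y=0.02242 on G[1,4]
R2: Y=0.6803 on G[3,1]
R3: Y=0.0003077 on G[4,2]
R4: Y=0.04032 on G[2,4]
R5: Y=0.0004854 on G[3,0]
R6: Y=0.0004065 on G[3,4]
R7: Y=0.07246 on G[2,1]
R8: Y=0.6410 on G[1,4]
R9: Y=0.1795 on G[2,3]
R10: Y=0.0008333 on G[3,4]
R11: Y=0.002000 on G[1,3]
R12: Y=0.1637 on G[2,1]
R13: Y=0.01103 on G[4,2]
R14: Y=0.0002174 on G[1,2]
R15: Y=0.3077 on G[1,3]
R16: Y=0.9174 on G[4,0]
R17: Y=0.003802 on G[2,4]
R18: Y=0.1272 on G[4,2]
R19: Y=0.01592 on G[2,0]
Imeter: z[4]−=0.0821, z[0]+=0.0821
solve → V1=-0.08676, V2=-0.08477, V3=-0.08642, V4=-0.08797

R_eq = 1.072 Ω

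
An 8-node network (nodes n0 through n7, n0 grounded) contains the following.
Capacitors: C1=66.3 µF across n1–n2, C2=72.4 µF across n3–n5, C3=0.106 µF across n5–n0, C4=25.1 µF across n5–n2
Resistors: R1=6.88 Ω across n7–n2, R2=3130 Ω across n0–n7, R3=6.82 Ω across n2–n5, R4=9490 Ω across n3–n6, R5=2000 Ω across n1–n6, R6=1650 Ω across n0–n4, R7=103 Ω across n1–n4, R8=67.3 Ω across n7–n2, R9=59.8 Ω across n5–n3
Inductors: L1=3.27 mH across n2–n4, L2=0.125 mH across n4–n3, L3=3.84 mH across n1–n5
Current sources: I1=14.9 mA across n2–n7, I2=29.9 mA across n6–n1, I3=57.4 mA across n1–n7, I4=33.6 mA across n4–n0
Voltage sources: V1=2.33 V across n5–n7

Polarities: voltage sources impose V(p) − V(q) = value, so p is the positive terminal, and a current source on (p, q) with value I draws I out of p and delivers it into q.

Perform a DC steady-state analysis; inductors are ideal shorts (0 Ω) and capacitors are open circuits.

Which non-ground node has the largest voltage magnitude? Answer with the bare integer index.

6

MNA unknowns: 7 node voltages V₁..V_7 plus 4 source currents (L1, L2, L3, V1)
C1: Y=0.000 on G[1,2]
R1: Y=0.1453 on G[7,2]
L1: row V2−V4=0, i_L1 at 2,4
I1: z[2]−=0.0149, z[7]+=0.0149
C2: Y=0.000 on G[3,5]
I2: z[6]−=0.0299, z[1]+=0.0299
R2: Y=0.0003195 on G[0,7]
R3: Y=0.1466 on G[2,5]
R4: Y=0.0001054 on G[3,6]
L2: row V4−V3=0, i_L2 at 4,3
R5: Y=0.0005000 on G[1,6]
R6: Y=0.0006061 on G[0,4]
I3: z[1]−=0.0574, z[7]+=0.0574
L3: row V1−V5=0, i_L3 at 1,5
R7: Y=0.009709 on G[1,4]
R8: Y=0.01486 on G[7,2]
I4: z[4]−=0.0336, z[0]+=0.0336
C3: Y=0.000 on G[5,0]
R9: Y=0.01672 on G[5,3]
C4: Y=0.000 on G[5,2]
V1: row V5−V7=2.33, i_V1 at 5,7
solve → V1=-34.70, V2=-35.92, V3=-35.92, V4=-35.92, V5=-34.70, V6=-84.31, V7=-37.03
aux → i_L1=-0.01520, i_L2=-0.01523, i_L3=-0.06410, i_V1=-0.2627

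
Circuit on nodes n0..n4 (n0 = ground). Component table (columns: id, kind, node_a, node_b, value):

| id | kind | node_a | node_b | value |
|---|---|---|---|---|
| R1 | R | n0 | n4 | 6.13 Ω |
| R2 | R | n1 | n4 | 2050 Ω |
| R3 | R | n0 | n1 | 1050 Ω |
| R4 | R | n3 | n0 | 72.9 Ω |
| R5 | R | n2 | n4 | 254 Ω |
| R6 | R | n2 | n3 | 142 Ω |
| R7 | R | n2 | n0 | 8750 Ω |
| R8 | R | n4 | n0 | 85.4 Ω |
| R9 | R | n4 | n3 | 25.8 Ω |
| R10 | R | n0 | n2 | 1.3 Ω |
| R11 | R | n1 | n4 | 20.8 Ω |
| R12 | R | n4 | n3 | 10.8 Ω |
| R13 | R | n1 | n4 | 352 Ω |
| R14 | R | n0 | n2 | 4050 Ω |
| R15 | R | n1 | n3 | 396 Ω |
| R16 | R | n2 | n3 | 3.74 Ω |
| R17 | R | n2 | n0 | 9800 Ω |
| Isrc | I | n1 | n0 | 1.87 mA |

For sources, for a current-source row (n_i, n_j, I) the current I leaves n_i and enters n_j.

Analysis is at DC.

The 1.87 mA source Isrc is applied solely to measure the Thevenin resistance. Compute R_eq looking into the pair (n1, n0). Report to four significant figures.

Apply KCL at each of the 4 non-ground nodes and solve the resulting linear system.
Node n1: branches {R2, R3, R11, R13, R15, Isrc} → V_1 = -0.04060
Node n2: branches {R5, R6, R7, R10, R14, R16, R17} → V_2 = -0.0007779
Node n3: branches {R4, R6, R9, R12, R15, R16} → V_3 = -0.002873
Node n4: branches {R1, R2, R5, R8, R9, R11, R12, R13} → V_4 = -0.006825

R_eq = 21.71 Ω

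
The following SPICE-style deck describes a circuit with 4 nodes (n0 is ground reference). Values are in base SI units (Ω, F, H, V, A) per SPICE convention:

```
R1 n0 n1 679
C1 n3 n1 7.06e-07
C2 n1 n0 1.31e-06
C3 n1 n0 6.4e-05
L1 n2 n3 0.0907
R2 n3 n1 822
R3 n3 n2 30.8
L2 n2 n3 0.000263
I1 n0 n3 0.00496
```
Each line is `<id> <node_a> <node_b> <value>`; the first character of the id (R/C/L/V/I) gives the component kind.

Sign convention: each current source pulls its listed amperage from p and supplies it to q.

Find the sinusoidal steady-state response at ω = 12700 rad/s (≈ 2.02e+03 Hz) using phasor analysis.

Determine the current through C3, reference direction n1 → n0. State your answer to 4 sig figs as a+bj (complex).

Element admittances at ω=12700 rad/s:
  Y(R1) = 0.001473+0.000j S between n0,n1
  Y(C1) = 0.000+0.008966j S between n3,n1
  Y(C2) = 0.000+0.01664j S between n1,n0
  Y(C3) = 0.000+0.8128j S between n1,n0
  Y(L1) = 0.000-0.0008681j S between n2,n3
  Y(R2) = 0.001217+0.000j S between n3,n1
  Y(R3) = 0.03247+0.000j S between n3,n2
  Y(L2) = 0.000-0.2994j S between n2,n3
  I1: injects 0.00496 A into n3 (from n0)
Assemble and solve the 3×3 MNA system:
  V(n1)=1.062e-05-0.005980j  V(n2)=0.07371-0.5492j  V(n3)=0.07371-0.5492j

0.004860+8.630e-06j A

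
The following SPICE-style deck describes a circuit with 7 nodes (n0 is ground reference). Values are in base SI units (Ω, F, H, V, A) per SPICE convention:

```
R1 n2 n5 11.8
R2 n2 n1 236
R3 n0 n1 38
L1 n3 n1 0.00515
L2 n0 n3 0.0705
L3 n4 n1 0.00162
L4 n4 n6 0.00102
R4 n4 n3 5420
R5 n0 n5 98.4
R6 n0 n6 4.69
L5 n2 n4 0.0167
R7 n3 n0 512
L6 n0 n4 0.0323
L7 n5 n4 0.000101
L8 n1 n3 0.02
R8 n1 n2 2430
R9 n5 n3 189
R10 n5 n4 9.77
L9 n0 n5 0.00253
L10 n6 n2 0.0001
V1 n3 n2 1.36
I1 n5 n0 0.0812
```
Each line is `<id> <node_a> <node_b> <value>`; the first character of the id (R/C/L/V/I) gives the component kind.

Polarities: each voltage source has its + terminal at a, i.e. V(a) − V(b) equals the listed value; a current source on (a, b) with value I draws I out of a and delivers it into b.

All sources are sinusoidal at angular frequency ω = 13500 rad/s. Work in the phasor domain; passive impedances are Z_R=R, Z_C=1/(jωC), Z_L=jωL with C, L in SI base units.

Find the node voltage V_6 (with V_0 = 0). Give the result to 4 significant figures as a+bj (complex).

-0.2867-0.009921j V

Apply KCL at each of the 6 non-ground nodes and solve the resulting linear system.
Node n1: branches {R2, R3, L1, L3, L8, R8} → V_1 = -0.1241-0.2635j
Node n2: branches {R1, R2, L5, R8, L10, V1} → V_2 = -0.2697-0.05391j
Node n3: branches {L1, L2, R4, R7, L8, R9, V1} → V_3 = 1.090-0.05391j
Node n4: branches {L3, L4, R4, L5, L6, L7, R10} → V_4 = -0.4316-0.4031j
Node n5: branches {R1, R5, L7, R9, R10, L9, I1} → V_5 = -0.4737-0.4486j
Node n6: branches {L4, R6, L10} → V_6 = -0.2867-0.009921j
Source currents: i(V1)=-0.01442+0.02106j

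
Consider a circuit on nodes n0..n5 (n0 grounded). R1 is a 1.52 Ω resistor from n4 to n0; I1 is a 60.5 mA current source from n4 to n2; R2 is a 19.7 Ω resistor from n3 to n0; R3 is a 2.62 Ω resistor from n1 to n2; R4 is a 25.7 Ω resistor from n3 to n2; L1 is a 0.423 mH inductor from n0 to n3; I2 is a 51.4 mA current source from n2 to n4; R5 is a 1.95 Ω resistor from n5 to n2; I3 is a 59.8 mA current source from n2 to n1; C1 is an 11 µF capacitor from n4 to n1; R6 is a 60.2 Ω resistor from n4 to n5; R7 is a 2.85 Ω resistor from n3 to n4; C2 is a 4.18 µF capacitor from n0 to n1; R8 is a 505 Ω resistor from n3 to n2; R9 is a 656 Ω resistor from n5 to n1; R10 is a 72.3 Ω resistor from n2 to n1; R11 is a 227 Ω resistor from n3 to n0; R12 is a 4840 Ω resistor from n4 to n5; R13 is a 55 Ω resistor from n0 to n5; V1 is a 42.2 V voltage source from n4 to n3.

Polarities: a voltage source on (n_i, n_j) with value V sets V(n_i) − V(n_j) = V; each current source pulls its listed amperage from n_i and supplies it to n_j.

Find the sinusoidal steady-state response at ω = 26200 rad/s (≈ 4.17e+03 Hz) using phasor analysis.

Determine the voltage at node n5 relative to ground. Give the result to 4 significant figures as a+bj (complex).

Apply KCL at each of the 5 non-ground nodes and solve the resulting linear system.
Node n1: branches {R3, I3, C1, C2, R9, R10} → V_1 = 2.252-0.2448j
Node n2: branches {I1, R3, R4, I2, R5, I3, R8, R10} → V_2 = -1.405-0.8280j
Node n3: branches {R2, R4, L1, R7, R8, R11, V1} → V_3 = -38.29-5.167j
Node n4: branches {R1, I1, I2, C1, R6, R7, R12, V1} → V_4 = 3.911-5.167j
Node n5: branches {R5, R6, R9, R12, R13} → V_5 = -1.186-0.9319j
Source currents: i(V1)=-18.89+2.992j

-1.186-0.9319j V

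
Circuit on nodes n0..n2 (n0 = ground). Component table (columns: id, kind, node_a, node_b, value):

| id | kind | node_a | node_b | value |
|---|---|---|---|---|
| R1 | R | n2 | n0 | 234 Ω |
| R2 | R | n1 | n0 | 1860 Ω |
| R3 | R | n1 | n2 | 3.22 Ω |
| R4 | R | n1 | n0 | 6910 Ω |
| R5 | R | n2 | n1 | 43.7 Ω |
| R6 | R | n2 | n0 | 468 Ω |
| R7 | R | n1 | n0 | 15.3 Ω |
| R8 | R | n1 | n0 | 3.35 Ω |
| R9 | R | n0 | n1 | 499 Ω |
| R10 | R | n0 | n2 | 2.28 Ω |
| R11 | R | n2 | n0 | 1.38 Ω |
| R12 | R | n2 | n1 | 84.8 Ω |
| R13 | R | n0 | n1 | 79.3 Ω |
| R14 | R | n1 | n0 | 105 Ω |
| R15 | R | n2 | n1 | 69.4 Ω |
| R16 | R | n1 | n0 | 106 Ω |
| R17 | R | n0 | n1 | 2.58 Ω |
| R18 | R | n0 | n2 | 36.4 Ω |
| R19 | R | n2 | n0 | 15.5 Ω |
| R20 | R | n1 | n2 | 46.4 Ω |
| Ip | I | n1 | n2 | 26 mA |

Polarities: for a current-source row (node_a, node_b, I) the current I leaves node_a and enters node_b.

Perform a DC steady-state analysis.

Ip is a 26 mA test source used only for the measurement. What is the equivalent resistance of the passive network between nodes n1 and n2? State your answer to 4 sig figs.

R_eq = 1.156 Ω

Element admittances at DC:
  Y(R1) = 0.004274 S between n2,n0
  Y(R2) = 0.0005376 S between n1,n0
  Y(R3) = 0.3106 S between n1,n2
  Y(R4) = 0.0001447 S between n1,n0
  Y(R5) = 0.02288 S between n2,n1
  Y(R6) = 0.002137 S between n2,n0
  Y(R7) = 0.06536 S between n1,n0
  Y(R8) = 0.2985 S between n1,n0
  Y(R9) = 0.002004 S between n0,n1
  Y(R10) = 0.4386 S between n0,n2
  Y(R11) = 0.7246 S between n2,n0
  Y(R12) = 0.01179 S between n2,n1
  Y(R13) = 0.01261 S between n0,n1
  Y(R14) = 0.009524 S between n1,n0
  Y(R15) = 0.01441 S between n2,n1
  Y(R16) = 0.009434 S between n1,n0
  Y(R17) = 0.3876 S between n0,n1
  Y(R18) = 0.02747 S between n0,n2
  Y(R19) = 0.06452 S between n2,n0
  Y(R20) = 0.02155 S between n1,n2
  Ip: injects 0.026 A into n2 (from n1)
Assemble and solve the 2×2 MNA system:
  V(n1)=-0.01851  V(n2)=0.01153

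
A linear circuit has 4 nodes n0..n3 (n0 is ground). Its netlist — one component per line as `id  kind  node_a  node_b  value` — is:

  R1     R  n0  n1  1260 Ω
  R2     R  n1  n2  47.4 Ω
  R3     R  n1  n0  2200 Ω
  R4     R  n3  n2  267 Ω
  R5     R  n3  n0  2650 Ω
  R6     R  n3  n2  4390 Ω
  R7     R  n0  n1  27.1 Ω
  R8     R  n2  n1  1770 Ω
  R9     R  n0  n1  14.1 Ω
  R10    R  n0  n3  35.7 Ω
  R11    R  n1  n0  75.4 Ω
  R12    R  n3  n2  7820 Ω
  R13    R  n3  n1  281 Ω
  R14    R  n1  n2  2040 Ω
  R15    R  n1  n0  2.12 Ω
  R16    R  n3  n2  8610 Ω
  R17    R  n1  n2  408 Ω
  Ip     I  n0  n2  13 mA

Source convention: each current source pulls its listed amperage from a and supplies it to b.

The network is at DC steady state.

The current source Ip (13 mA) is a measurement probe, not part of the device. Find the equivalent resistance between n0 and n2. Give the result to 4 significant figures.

Element admittances at DC:
  Y(R1) = 0.0007937 S between n0,n1
  Y(R2) = 0.02110 S between n1,n2
  Y(R3) = 0.0004545 S between n1,n0
  Y(R4) = 0.003745 S between n3,n2
  Y(R5) = 0.0003774 S between n3,n0
  Y(R6) = 0.0002278 S between n3,n2
  Y(R7) = 0.03690 S between n0,n1
  Y(R8) = 0.0005650 S between n2,n1
  Y(R9) = 0.07092 S between n0,n1
  Y(R10) = 0.02801 S between n0,n3
  Y(R11) = 0.01326 S between n1,n0
  Y(R12) = 0.0001279 S between n3,n2
  Y(R13) = 0.003559 S between n3,n1
  Y(R14) = 0.0004902 S between n1,n2
  Y(R15) = 0.4717 S between n1,n0
  Y(R16) = 0.0001161 S between n3,n2
  Y(R17) = 0.002451 S between n1,n2
  Ip: injects 0.013 A into n2 (from n0)
Assemble and solve the 3×3 MNA system:
  V(n1)=0.01914  V(n2)=0.4758  V(n3)=0.05737

R_eq = 36.60 Ω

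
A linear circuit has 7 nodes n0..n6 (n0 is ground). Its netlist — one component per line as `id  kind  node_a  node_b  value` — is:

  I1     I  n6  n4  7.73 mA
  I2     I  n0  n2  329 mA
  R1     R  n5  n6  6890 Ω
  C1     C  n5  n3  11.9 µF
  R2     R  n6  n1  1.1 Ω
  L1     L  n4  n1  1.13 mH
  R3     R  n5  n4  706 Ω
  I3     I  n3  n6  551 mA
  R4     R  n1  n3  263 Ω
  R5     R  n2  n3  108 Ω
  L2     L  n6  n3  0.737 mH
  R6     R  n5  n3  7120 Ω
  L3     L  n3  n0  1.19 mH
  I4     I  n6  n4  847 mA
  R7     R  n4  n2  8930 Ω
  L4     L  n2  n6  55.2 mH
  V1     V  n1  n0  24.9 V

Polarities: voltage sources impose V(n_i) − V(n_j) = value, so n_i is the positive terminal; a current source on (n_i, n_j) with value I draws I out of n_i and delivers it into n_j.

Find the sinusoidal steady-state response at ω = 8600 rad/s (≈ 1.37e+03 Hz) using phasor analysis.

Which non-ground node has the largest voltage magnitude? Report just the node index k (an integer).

2

Element admittances at ω=8600 rad/s:
  I1: injects 0.00773 A into n4 (from n6)
  I2: injects 0.329 A into n2 (from n0)
  Y(R1) = 0.0001451+0.000j S between n5,n6
  Y(C1) = 0.000+0.1023j S between n5,n3
  Y(R2) = 0.9091+0.000j S between n6,n1
  Y(L1) = 0.000-0.1029j S between n4,n1
  Y(R3) = 0.001416+0.000j S between n5,n4
  I3: injects 0.551 A into n6 (from n3)
  Y(R4) = 0.003802+0.000j S between n1,n3
  Y(R5) = 0.009259+0.000j S between n2,n3
  Y(L2) = 0.000-0.1578j S between n6,n3
  Y(R6) = 0.0001404+0.000j S between n5,n3
  Y(L3) = 0.000-0.09771j S between n3,n0
  I4: injects 0.847 A into n4 (from n6)
  Y(R7) = 0.0001120+0.000j S between n4,n2
  Y(L4) = 0.000-0.002107j S between n2,n6
  V1: constraint V(n1)−V(n0) = 24.9
Assemble and solve the 7×7 MNA system:
  V(n1)=24.90+0.000j  V(n2)=49.04+5.932j  V(n3)=14.79+0.2855j  V(n4)=25.01+8.193j  V(n5)=14.90+0.1324j  V(n6)=24.35+1.601j
  i(V1)=0.3011+1.445j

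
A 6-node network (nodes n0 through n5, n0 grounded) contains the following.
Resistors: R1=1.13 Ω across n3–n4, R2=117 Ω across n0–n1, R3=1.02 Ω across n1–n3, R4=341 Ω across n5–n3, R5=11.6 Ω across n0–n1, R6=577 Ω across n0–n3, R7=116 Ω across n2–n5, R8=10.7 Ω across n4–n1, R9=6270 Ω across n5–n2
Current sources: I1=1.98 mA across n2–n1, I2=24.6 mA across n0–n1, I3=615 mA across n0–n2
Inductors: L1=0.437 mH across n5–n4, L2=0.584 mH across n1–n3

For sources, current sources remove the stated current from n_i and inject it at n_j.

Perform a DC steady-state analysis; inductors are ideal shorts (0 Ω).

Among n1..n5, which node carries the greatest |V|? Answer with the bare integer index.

2

MNA unknowns: 5 node voltages V₁..V_5 plus 2 source currents (L1, L2)
R1: Y=0.8850 on G[3,4]
I1: z[2]−=0.00198, z[1]+=0.00198
I2: z[0]−=0.0246, z[1]+=0.0246
R2: Y=0.008547 on G[0,1]
R3: Y=0.9804 on G[1,3]
R4: Y=0.002933 on G[5,3]
R5: Y=0.08621 on G[0,1]
L1: row V5−V4=0, i_L1 at 5,4
R6: Y=0.001733 on G[0,3]
R7: Y=0.008621 on G[2,5]
R8: Y=0.09346 on G[4,1]
R9: Y=0.0001595 on G[5,2]
L2: row V1−V3=0, i_L2 at 1,3
I3: z[0]−=0.615, z[2]+=0.615
solve → V1=6.629, V2=77.07, V3=6.629, V4=7.254, V5=7.254
aux → i_L1=0.6112, i_L2=-0.5432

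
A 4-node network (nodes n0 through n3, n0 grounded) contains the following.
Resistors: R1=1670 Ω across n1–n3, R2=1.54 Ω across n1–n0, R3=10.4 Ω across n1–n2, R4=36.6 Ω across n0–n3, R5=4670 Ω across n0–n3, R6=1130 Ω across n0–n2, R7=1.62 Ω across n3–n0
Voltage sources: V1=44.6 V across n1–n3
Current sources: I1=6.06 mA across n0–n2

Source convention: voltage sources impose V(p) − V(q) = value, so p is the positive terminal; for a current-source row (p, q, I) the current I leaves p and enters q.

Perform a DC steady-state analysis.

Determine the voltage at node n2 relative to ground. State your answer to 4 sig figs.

MNA unknowns: 3 node voltages V₁..V_3 plus 1 source current (V1)
R1: Y=0.0005988 on G[1,3]
R2: Y=0.6494 on G[1,0]
R3: Y=0.09615 on G[1,2]
R4: Y=0.02732 on G[0,3]
R5: Y=0.0002141 on G[0,3]
R6: Y=0.0008850 on G[0,2]
R7: Y=0.6173 on G[3,0]
V1: row V1−V3=44.6, i_V1 at 1,3
I1: z[0]−=0.00606, z[2]+=0.00606
solve → V1=22.21, V2=22.07, V3=-22.39
aux → i_V1=-14.46

22.07 V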